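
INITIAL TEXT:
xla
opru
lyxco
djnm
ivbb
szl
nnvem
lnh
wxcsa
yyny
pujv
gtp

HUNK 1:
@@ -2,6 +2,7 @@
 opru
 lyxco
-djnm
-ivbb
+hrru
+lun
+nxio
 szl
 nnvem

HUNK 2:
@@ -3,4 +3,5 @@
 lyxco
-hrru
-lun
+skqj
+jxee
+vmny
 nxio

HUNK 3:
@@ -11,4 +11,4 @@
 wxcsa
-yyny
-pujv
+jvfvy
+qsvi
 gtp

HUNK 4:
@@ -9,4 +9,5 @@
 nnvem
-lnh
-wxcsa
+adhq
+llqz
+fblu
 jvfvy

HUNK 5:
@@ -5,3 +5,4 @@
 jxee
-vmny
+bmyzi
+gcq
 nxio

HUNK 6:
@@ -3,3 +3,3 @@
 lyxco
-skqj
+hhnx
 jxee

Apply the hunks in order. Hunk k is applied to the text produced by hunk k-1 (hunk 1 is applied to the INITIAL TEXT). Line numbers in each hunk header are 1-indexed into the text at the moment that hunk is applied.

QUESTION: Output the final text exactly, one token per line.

Hunk 1: at line 2 remove [djnm,ivbb] add [hrru,lun,nxio] -> 13 lines: xla opru lyxco hrru lun nxio szl nnvem lnh wxcsa yyny pujv gtp
Hunk 2: at line 3 remove [hrru,lun] add [skqj,jxee,vmny] -> 14 lines: xla opru lyxco skqj jxee vmny nxio szl nnvem lnh wxcsa yyny pujv gtp
Hunk 3: at line 11 remove [yyny,pujv] add [jvfvy,qsvi] -> 14 lines: xla opru lyxco skqj jxee vmny nxio szl nnvem lnh wxcsa jvfvy qsvi gtp
Hunk 4: at line 9 remove [lnh,wxcsa] add [adhq,llqz,fblu] -> 15 lines: xla opru lyxco skqj jxee vmny nxio szl nnvem adhq llqz fblu jvfvy qsvi gtp
Hunk 5: at line 5 remove [vmny] add [bmyzi,gcq] -> 16 lines: xla opru lyxco skqj jxee bmyzi gcq nxio szl nnvem adhq llqz fblu jvfvy qsvi gtp
Hunk 6: at line 3 remove [skqj] add [hhnx] -> 16 lines: xla opru lyxco hhnx jxee bmyzi gcq nxio szl nnvem adhq llqz fblu jvfvy qsvi gtp

Answer: xla
opru
lyxco
hhnx
jxee
bmyzi
gcq
nxio
szl
nnvem
adhq
llqz
fblu
jvfvy
qsvi
gtp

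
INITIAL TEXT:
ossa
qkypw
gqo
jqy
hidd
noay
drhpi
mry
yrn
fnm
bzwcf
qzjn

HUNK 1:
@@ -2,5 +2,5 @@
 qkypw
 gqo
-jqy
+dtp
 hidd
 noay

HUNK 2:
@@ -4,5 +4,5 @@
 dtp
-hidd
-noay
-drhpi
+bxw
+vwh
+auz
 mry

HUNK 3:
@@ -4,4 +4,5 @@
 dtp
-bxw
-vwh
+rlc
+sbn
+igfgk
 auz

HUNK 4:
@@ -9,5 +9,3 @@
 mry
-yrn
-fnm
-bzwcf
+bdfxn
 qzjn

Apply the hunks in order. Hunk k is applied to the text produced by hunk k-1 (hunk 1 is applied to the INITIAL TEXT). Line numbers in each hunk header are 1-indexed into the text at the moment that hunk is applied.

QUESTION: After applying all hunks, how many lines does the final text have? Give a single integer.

Answer: 11

Derivation:
Hunk 1: at line 2 remove [jqy] add [dtp] -> 12 lines: ossa qkypw gqo dtp hidd noay drhpi mry yrn fnm bzwcf qzjn
Hunk 2: at line 4 remove [hidd,noay,drhpi] add [bxw,vwh,auz] -> 12 lines: ossa qkypw gqo dtp bxw vwh auz mry yrn fnm bzwcf qzjn
Hunk 3: at line 4 remove [bxw,vwh] add [rlc,sbn,igfgk] -> 13 lines: ossa qkypw gqo dtp rlc sbn igfgk auz mry yrn fnm bzwcf qzjn
Hunk 4: at line 9 remove [yrn,fnm,bzwcf] add [bdfxn] -> 11 lines: ossa qkypw gqo dtp rlc sbn igfgk auz mry bdfxn qzjn
Final line count: 11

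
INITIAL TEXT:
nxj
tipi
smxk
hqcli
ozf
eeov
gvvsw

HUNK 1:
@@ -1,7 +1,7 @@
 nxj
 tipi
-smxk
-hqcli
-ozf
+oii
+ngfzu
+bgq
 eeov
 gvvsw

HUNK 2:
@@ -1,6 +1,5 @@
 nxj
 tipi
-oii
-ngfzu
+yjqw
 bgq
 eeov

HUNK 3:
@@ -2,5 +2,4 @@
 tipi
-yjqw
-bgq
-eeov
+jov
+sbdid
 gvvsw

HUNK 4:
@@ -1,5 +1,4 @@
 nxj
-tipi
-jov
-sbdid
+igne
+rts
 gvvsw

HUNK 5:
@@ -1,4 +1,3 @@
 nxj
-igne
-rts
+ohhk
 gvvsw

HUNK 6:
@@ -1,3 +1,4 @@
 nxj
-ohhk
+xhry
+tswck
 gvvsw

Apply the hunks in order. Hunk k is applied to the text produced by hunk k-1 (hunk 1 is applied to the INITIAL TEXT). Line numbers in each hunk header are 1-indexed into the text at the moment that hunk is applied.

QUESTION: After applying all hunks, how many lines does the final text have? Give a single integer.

Hunk 1: at line 1 remove [smxk,hqcli,ozf] add [oii,ngfzu,bgq] -> 7 lines: nxj tipi oii ngfzu bgq eeov gvvsw
Hunk 2: at line 1 remove [oii,ngfzu] add [yjqw] -> 6 lines: nxj tipi yjqw bgq eeov gvvsw
Hunk 3: at line 2 remove [yjqw,bgq,eeov] add [jov,sbdid] -> 5 lines: nxj tipi jov sbdid gvvsw
Hunk 4: at line 1 remove [tipi,jov,sbdid] add [igne,rts] -> 4 lines: nxj igne rts gvvsw
Hunk 5: at line 1 remove [igne,rts] add [ohhk] -> 3 lines: nxj ohhk gvvsw
Hunk 6: at line 1 remove [ohhk] add [xhry,tswck] -> 4 lines: nxj xhry tswck gvvsw
Final line count: 4

Answer: 4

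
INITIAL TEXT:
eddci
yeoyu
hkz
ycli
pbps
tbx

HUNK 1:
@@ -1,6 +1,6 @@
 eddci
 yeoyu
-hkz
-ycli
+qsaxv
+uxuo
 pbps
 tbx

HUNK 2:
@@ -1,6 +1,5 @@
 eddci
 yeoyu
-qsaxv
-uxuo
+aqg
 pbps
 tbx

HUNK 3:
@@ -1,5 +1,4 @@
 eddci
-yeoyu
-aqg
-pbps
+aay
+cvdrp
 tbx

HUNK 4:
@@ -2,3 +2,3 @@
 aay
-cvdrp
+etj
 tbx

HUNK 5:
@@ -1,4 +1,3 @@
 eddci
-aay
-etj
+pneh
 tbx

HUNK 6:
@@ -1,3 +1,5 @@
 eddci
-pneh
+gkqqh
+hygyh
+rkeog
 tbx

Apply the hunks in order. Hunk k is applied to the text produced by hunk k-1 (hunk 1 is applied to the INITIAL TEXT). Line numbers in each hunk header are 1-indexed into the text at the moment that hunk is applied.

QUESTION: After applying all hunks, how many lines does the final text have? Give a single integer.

Hunk 1: at line 1 remove [hkz,ycli] add [qsaxv,uxuo] -> 6 lines: eddci yeoyu qsaxv uxuo pbps tbx
Hunk 2: at line 1 remove [qsaxv,uxuo] add [aqg] -> 5 lines: eddci yeoyu aqg pbps tbx
Hunk 3: at line 1 remove [yeoyu,aqg,pbps] add [aay,cvdrp] -> 4 lines: eddci aay cvdrp tbx
Hunk 4: at line 2 remove [cvdrp] add [etj] -> 4 lines: eddci aay etj tbx
Hunk 5: at line 1 remove [aay,etj] add [pneh] -> 3 lines: eddci pneh tbx
Hunk 6: at line 1 remove [pneh] add [gkqqh,hygyh,rkeog] -> 5 lines: eddci gkqqh hygyh rkeog tbx
Final line count: 5

Answer: 5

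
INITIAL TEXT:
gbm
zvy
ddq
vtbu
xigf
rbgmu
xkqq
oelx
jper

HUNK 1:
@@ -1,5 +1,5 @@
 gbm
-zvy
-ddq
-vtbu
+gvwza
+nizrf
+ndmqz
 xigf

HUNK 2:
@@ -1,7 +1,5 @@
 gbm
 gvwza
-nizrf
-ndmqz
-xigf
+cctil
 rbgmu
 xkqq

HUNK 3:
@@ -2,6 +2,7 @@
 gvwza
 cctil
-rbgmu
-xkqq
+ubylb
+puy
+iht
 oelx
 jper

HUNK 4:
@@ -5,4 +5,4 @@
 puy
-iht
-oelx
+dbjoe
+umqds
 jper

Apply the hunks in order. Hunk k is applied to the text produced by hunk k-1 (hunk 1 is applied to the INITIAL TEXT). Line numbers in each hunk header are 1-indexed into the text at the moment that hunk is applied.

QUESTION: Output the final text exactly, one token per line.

Hunk 1: at line 1 remove [zvy,ddq,vtbu] add [gvwza,nizrf,ndmqz] -> 9 lines: gbm gvwza nizrf ndmqz xigf rbgmu xkqq oelx jper
Hunk 2: at line 1 remove [nizrf,ndmqz,xigf] add [cctil] -> 7 lines: gbm gvwza cctil rbgmu xkqq oelx jper
Hunk 3: at line 2 remove [rbgmu,xkqq] add [ubylb,puy,iht] -> 8 lines: gbm gvwza cctil ubylb puy iht oelx jper
Hunk 4: at line 5 remove [iht,oelx] add [dbjoe,umqds] -> 8 lines: gbm gvwza cctil ubylb puy dbjoe umqds jper

Answer: gbm
gvwza
cctil
ubylb
puy
dbjoe
umqds
jper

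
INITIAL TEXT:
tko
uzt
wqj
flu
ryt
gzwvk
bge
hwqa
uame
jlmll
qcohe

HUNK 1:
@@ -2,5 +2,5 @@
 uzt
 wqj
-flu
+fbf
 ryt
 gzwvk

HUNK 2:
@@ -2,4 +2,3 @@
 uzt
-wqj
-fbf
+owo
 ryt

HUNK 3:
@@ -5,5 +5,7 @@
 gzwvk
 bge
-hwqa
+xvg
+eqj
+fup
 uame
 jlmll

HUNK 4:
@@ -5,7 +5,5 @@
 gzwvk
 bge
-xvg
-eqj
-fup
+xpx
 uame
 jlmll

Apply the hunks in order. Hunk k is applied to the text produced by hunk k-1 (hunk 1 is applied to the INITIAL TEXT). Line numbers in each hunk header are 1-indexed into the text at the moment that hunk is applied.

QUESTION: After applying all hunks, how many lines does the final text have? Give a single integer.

Answer: 10

Derivation:
Hunk 1: at line 2 remove [flu] add [fbf] -> 11 lines: tko uzt wqj fbf ryt gzwvk bge hwqa uame jlmll qcohe
Hunk 2: at line 2 remove [wqj,fbf] add [owo] -> 10 lines: tko uzt owo ryt gzwvk bge hwqa uame jlmll qcohe
Hunk 3: at line 5 remove [hwqa] add [xvg,eqj,fup] -> 12 lines: tko uzt owo ryt gzwvk bge xvg eqj fup uame jlmll qcohe
Hunk 4: at line 5 remove [xvg,eqj,fup] add [xpx] -> 10 lines: tko uzt owo ryt gzwvk bge xpx uame jlmll qcohe
Final line count: 10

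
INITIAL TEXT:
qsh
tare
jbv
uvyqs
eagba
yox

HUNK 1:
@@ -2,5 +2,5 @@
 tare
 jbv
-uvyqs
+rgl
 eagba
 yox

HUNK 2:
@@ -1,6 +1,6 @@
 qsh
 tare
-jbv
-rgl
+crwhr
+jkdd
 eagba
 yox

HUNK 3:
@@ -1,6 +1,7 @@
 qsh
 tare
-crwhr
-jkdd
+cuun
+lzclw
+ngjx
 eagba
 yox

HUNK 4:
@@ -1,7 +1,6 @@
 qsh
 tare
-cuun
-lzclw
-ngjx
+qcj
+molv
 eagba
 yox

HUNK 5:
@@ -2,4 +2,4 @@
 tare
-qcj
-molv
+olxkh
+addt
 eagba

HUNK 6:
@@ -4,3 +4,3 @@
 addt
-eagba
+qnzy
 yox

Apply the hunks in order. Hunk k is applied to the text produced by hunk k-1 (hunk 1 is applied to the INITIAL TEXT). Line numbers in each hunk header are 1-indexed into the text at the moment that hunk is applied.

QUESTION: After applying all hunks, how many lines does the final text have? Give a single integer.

Hunk 1: at line 2 remove [uvyqs] add [rgl] -> 6 lines: qsh tare jbv rgl eagba yox
Hunk 2: at line 1 remove [jbv,rgl] add [crwhr,jkdd] -> 6 lines: qsh tare crwhr jkdd eagba yox
Hunk 3: at line 1 remove [crwhr,jkdd] add [cuun,lzclw,ngjx] -> 7 lines: qsh tare cuun lzclw ngjx eagba yox
Hunk 4: at line 1 remove [cuun,lzclw,ngjx] add [qcj,molv] -> 6 lines: qsh tare qcj molv eagba yox
Hunk 5: at line 2 remove [qcj,molv] add [olxkh,addt] -> 6 lines: qsh tare olxkh addt eagba yox
Hunk 6: at line 4 remove [eagba] add [qnzy] -> 6 lines: qsh tare olxkh addt qnzy yox
Final line count: 6

Answer: 6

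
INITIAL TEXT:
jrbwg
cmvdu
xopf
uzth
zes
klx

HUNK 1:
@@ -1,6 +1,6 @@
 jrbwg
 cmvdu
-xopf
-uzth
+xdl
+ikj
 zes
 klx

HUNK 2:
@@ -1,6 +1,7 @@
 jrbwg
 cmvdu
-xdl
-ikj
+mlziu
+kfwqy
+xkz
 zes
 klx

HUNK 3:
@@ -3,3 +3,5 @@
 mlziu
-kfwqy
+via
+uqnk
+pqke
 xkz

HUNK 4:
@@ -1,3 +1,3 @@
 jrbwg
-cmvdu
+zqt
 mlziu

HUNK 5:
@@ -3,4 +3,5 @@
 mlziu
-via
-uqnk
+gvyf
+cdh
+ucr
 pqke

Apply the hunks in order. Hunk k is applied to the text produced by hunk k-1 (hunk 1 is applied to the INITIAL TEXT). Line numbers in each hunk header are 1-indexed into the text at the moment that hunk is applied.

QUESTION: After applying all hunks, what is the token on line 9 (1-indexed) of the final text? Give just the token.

Answer: zes

Derivation:
Hunk 1: at line 1 remove [xopf,uzth] add [xdl,ikj] -> 6 lines: jrbwg cmvdu xdl ikj zes klx
Hunk 2: at line 1 remove [xdl,ikj] add [mlziu,kfwqy,xkz] -> 7 lines: jrbwg cmvdu mlziu kfwqy xkz zes klx
Hunk 3: at line 3 remove [kfwqy] add [via,uqnk,pqke] -> 9 lines: jrbwg cmvdu mlziu via uqnk pqke xkz zes klx
Hunk 4: at line 1 remove [cmvdu] add [zqt] -> 9 lines: jrbwg zqt mlziu via uqnk pqke xkz zes klx
Hunk 5: at line 3 remove [via,uqnk] add [gvyf,cdh,ucr] -> 10 lines: jrbwg zqt mlziu gvyf cdh ucr pqke xkz zes klx
Final line 9: zes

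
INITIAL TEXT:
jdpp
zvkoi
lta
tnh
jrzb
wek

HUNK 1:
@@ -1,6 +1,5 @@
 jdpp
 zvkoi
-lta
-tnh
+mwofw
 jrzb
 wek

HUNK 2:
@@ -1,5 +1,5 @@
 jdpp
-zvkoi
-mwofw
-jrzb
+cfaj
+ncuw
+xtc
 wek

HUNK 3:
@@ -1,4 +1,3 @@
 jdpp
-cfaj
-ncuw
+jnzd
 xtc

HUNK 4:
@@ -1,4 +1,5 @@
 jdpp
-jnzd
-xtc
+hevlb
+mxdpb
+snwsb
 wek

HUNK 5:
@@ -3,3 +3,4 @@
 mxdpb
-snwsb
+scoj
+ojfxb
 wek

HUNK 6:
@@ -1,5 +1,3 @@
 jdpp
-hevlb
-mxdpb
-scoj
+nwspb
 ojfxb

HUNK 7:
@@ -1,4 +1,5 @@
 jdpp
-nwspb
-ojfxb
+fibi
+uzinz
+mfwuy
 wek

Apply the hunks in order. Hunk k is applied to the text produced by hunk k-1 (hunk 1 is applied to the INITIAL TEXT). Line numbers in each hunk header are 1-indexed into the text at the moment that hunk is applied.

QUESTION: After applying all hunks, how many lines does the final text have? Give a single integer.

Answer: 5

Derivation:
Hunk 1: at line 1 remove [lta,tnh] add [mwofw] -> 5 lines: jdpp zvkoi mwofw jrzb wek
Hunk 2: at line 1 remove [zvkoi,mwofw,jrzb] add [cfaj,ncuw,xtc] -> 5 lines: jdpp cfaj ncuw xtc wek
Hunk 3: at line 1 remove [cfaj,ncuw] add [jnzd] -> 4 lines: jdpp jnzd xtc wek
Hunk 4: at line 1 remove [jnzd,xtc] add [hevlb,mxdpb,snwsb] -> 5 lines: jdpp hevlb mxdpb snwsb wek
Hunk 5: at line 3 remove [snwsb] add [scoj,ojfxb] -> 6 lines: jdpp hevlb mxdpb scoj ojfxb wek
Hunk 6: at line 1 remove [hevlb,mxdpb,scoj] add [nwspb] -> 4 lines: jdpp nwspb ojfxb wek
Hunk 7: at line 1 remove [nwspb,ojfxb] add [fibi,uzinz,mfwuy] -> 5 lines: jdpp fibi uzinz mfwuy wek
Final line count: 5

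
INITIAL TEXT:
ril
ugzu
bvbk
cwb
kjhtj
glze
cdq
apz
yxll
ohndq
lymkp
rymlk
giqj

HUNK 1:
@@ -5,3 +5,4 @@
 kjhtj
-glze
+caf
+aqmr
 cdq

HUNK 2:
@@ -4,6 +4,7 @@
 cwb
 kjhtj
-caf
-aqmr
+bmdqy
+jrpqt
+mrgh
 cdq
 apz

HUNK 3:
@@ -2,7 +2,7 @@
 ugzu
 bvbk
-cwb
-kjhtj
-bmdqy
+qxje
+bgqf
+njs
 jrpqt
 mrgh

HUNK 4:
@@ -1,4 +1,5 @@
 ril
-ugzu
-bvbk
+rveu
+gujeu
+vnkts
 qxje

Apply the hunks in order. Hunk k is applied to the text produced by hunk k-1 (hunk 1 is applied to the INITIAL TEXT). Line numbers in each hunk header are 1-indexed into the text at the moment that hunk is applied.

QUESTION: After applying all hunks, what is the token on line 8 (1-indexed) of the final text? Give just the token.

Answer: jrpqt

Derivation:
Hunk 1: at line 5 remove [glze] add [caf,aqmr] -> 14 lines: ril ugzu bvbk cwb kjhtj caf aqmr cdq apz yxll ohndq lymkp rymlk giqj
Hunk 2: at line 4 remove [caf,aqmr] add [bmdqy,jrpqt,mrgh] -> 15 lines: ril ugzu bvbk cwb kjhtj bmdqy jrpqt mrgh cdq apz yxll ohndq lymkp rymlk giqj
Hunk 3: at line 2 remove [cwb,kjhtj,bmdqy] add [qxje,bgqf,njs] -> 15 lines: ril ugzu bvbk qxje bgqf njs jrpqt mrgh cdq apz yxll ohndq lymkp rymlk giqj
Hunk 4: at line 1 remove [ugzu,bvbk] add [rveu,gujeu,vnkts] -> 16 lines: ril rveu gujeu vnkts qxje bgqf njs jrpqt mrgh cdq apz yxll ohndq lymkp rymlk giqj
Final line 8: jrpqt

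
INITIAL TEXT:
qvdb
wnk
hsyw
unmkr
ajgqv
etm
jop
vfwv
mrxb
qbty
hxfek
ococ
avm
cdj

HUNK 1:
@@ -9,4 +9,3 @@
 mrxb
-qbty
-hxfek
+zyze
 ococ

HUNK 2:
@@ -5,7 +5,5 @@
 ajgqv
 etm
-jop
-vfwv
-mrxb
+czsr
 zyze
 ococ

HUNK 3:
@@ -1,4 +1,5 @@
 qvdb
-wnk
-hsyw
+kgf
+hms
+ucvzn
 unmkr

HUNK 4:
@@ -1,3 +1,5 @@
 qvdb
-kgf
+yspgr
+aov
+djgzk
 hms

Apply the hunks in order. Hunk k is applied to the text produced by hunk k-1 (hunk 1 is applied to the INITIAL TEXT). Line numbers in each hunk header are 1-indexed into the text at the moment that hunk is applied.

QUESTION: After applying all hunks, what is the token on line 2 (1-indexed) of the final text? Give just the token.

Answer: yspgr

Derivation:
Hunk 1: at line 9 remove [qbty,hxfek] add [zyze] -> 13 lines: qvdb wnk hsyw unmkr ajgqv etm jop vfwv mrxb zyze ococ avm cdj
Hunk 2: at line 5 remove [jop,vfwv,mrxb] add [czsr] -> 11 lines: qvdb wnk hsyw unmkr ajgqv etm czsr zyze ococ avm cdj
Hunk 3: at line 1 remove [wnk,hsyw] add [kgf,hms,ucvzn] -> 12 lines: qvdb kgf hms ucvzn unmkr ajgqv etm czsr zyze ococ avm cdj
Hunk 4: at line 1 remove [kgf] add [yspgr,aov,djgzk] -> 14 lines: qvdb yspgr aov djgzk hms ucvzn unmkr ajgqv etm czsr zyze ococ avm cdj
Final line 2: yspgr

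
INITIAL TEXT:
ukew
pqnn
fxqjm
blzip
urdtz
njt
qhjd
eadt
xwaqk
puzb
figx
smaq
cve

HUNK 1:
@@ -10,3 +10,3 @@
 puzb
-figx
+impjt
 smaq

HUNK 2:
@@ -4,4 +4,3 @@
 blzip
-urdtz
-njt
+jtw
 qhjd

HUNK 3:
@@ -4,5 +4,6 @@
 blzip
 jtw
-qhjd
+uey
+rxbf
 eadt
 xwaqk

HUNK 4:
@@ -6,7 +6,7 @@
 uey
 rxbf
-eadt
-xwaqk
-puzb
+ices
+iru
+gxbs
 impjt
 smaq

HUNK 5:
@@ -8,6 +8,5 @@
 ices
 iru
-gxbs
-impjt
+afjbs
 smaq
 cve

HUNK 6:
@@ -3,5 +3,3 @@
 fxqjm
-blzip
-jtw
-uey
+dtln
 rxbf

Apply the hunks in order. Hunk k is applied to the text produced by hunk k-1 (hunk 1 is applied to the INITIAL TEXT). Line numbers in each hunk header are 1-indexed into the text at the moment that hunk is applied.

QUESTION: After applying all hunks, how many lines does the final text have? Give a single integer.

Hunk 1: at line 10 remove [figx] add [impjt] -> 13 lines: ukew pqnn fxqjm blzip urdtz njt qhjd eadt xwaqk puzb impjt smaq cve
Hunk 2: at line 4 remove [urdtz,njt] add [jtw] -> 12 lines: ukew pqnn fxqjm blzip jtw qhjd eadt xwaqk puzb impjt smaq cve
Hunk 3: at line 4 remove [qhjd] add [uey,rxbf] -> 13 lines: ukew pqnn fxqjm blzip jtw uey rxbf eadt xwaqk puzb impjt smaq cve
Hunk 4: at line 6 remove [eadt,xwaqk,puzb] add [ices,iru,gxbs] -> 13 lines: ukew pqnn fxqjm blzip jtw uey rxbf ices iru gxbs impjt smaq cve
Hunk 5: at line 8 remove [gxbs,impjt] add [afjbs] -> 12 lines: ukew pqnn fxqjm blzip jtw uey rxbf ices iru afjbs smaq cve
Hunk 6: at line 3 remove [blzip,jtw,uey] add [dtln] -> 10 lines: ukew pqnn fxqjm dtln rxbf ices iru afjbs smaq cve
Final line count: 10

Answer: 10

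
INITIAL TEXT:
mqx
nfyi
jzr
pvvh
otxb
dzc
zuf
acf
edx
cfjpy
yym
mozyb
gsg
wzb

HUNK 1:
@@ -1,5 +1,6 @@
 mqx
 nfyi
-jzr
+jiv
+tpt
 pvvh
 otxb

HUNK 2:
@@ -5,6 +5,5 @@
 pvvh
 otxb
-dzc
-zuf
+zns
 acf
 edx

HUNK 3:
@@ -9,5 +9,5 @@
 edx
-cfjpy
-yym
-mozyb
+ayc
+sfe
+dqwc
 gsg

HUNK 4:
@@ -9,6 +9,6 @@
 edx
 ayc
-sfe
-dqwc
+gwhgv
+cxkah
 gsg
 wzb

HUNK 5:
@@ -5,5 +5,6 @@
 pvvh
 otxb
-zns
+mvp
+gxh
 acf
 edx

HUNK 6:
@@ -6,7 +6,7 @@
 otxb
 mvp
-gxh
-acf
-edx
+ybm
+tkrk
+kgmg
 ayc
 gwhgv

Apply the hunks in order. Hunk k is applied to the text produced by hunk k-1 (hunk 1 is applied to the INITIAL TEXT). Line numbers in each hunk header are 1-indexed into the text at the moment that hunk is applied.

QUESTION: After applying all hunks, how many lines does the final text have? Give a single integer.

Answer: 15

Derivation:
Hunk 1: at line 1 remove [jzr] add [jiv,tpt] -> 15 lines: mqx nfyi jiv tpt pvvh otxb dzc zuf acf edx cfjpy yym mozyb gsg wzb
Hunk 2: at line 5 remove [dzc,zuf] add [zns] -> 14 lines: mqx nfyi jiv tpt pvvh otxb zns acf edx cfjpy yym mozyb gsg wzb
Hunk 3: at line 9 remove [cfjpy,yym,mozyb] add [ayc,sfe,dqwc] -> 14 lines: mqx nfyi jiv tpt pvvh otxb zns acf edx ayc sfe dqwc gsg wzb
Hunk 4: at line 9 remove [sfe,dqwc] add [gwhgv,cxkah] -> 14 lines: mqx nfyi jiv tpt pvvh otxb zns acf edx ayc gwhgv cxkah gsg wzb
Hunk 5: at line 5 remove [zns] add [mvp,gxh] -> 15 lines: mqx nfyi jiv tpt pvvh otxb mvp gxh acf edx ayc gwhgv cxkah gsg wzb
Hunk 6: at line 6 remove [gxh,acf,edx] add [ybm,tkrk,kgmg] -> 15 lines: mqx nfyi jiv tpt pvvh otxb mvp ybm tkrk kgmg ayc gwhgv cxkah gsg wzb
Final line count: 15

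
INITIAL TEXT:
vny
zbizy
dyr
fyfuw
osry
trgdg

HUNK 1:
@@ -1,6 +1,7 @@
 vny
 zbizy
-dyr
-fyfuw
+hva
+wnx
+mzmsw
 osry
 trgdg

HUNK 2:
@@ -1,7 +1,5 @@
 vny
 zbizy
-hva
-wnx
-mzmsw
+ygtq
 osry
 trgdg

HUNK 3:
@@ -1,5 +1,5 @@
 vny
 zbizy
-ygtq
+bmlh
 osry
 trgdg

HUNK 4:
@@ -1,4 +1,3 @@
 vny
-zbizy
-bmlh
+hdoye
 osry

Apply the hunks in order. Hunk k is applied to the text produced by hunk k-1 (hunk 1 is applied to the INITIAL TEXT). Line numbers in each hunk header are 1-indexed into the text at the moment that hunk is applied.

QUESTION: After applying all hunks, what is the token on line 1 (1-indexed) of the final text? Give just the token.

Answer: vny

Derivation:
Hunk 1: at line 1 remove [dyr,fyfuw] add [hva,wnx,mzmsw] -> 7 lines: vny zbizy hva wnx mzmsw osry trgdg
Hunk 2: at line 1 remove [hva,wnx,mzmsw] add [ygtq] -> 5 lines: vny zbizy ygtq osry trgdg
Hunk 3: at line 1 remove [ygtq] add [bmlh] -> 5 lines: vny zbizy bmlh osry trgdg
Hunk 4: at line 1 remove [zbizy,bmlh] add [hdoye] -> 4 lines: vny hdoye osry trgdg
Final line 1: vny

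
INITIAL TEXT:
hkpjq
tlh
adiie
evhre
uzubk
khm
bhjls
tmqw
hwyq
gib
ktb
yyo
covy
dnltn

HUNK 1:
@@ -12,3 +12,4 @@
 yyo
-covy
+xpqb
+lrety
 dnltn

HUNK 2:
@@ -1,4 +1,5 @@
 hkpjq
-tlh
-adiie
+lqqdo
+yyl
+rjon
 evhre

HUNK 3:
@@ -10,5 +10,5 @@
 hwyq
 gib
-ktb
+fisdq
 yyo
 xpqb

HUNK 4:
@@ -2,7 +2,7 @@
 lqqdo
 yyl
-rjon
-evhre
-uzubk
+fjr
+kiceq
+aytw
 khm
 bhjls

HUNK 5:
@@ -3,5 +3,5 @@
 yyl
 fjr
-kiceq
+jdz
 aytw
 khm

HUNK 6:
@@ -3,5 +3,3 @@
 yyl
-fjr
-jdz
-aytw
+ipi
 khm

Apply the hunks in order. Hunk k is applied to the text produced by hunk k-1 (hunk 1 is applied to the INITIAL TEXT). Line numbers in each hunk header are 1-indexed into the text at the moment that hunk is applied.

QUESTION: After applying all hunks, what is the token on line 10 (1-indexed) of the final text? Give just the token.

Answer: fisdq

Derivation:
Hunk 1: at line 12 remove [covy] add [xpqb,lrety] -> 15 lines: hkpjq tlh adiie evhre uzubk khm bhjls tmqw hwyq gib ktb yyo xpqb lrety dnltn
Hunk 2: at line 1 remove [tlh,adiie] add [lqqdo,yyl,rjon] -> 16 lines: hkpjq lqqdo yyl rjon evhre uzubk khm bhjls tmqw hwyq gib ktb yyo xpqb lrety dnltn
Hunk 3: at line 10 remove [ktb] add [fisdq] -> 16 lines: hkpjq lqqdo yyl rjon evhre uzubk khm bhjls tmqw hwyq gib fisdq yyo xpqb lrety dnltn
Hunk 4: at line 2 remove [rjon,evhre,uzubk] add [fjr,kiceq,aytw] -> 16 lines: hkpjq lqqdo yyl fjr kiceq aytw khm bhjls tmqw hwyq gib fisdq yyo xpqb lrety dnltn
Hunk 5: at line 3 remove [kiceq] add [jdz] -> 16 lines: hkpjq lqqdo yyl fjr jdz aytw khm bhjls tmqw hwyq gib fisdq yyo xpqb lrety dnltn
Hunk 6: at line 3 remove [fjr,jdz,aytw] add [ipi] -> 14 lines: hkpjq lqqdo yyl ipi khm bhjls tmqw hwyq gib fisdq yyo xpqb lrety dnltn
Final line 10: fisdq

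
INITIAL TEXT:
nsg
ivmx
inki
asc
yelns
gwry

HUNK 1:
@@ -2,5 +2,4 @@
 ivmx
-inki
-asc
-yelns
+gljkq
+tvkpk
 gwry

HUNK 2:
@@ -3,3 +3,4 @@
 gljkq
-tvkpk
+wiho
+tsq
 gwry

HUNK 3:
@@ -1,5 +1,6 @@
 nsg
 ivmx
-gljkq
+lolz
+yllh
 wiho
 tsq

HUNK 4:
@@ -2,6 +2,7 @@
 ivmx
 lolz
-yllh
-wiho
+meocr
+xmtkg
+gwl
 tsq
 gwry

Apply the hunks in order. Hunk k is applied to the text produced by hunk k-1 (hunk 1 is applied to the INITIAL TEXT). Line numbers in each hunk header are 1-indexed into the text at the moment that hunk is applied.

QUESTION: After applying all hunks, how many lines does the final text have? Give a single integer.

Hunk 1: at line 2 remove [inki,asc,yelns] add [gljkq,tvkpk] -> 5 lines: nsg ivmx gljkq tvkpk gwry
Hunk 2: at line 3 remove [tvkpk] add [wiho,tsq] -> 6 lines: nsg ivmx gljkq wiho tsq gwry
Hunk 3: at line 1 remove [gljkq] add [lolz,yllh] -> 7 lines: nsg ivmx lolz yllh wiho tsq gwry
Hunk 4: at line 2 remove [yllh,wiho] add [meocr,xmtkg,gwl] -> 8 lines: nsg ivmx lolz meocr xmtkg gwl tsq gwry
Final line count: 8

Answer: 8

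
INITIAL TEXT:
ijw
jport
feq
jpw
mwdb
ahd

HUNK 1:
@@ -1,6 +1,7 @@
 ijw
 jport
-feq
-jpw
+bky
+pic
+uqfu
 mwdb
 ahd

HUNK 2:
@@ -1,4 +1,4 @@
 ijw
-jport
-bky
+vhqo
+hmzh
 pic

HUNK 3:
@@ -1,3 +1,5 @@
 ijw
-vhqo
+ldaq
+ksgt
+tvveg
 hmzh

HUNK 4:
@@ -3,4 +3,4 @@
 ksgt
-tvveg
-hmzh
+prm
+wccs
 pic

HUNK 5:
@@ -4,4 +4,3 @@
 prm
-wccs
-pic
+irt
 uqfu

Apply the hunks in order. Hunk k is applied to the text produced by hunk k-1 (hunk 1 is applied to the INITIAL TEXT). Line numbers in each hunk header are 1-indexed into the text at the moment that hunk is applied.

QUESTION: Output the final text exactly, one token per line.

Hunk 1: at line 1 remove [feq,jpw] add [bky,pic,uqfu] -> 7 lines: ijw jport bky pic uqfu mwdb ahd
Hunk 2: at line 1 remove [jport,bky] add [vhqo,hmzh] -> 7 lines: ijw vhqo hmzh pic uqfu mwdb ahd
Hunk 3: at line 1 remove [vhqo] add [ldaq,ksgt,tvveg] -> 9 lines: ijw ldaq ksgt tvveg hmzh pic uqfu mwdb ahd
Hunk 4: at line 3 remove [tvveg,hmzh] add [prm,wccs] -> 9 lines: ijw ldaq ksgt prm wccs pic uqfu mwdb ahd
Hunk 5: at line 4 remove [wccs,pic] add [irt] -> 8 lines: ijw ldaq ksgt prm irt uqfu mwdb ahd

Answer: ijw
ldaq
ksgt
prm
irt
uqfu
mwdb
ahd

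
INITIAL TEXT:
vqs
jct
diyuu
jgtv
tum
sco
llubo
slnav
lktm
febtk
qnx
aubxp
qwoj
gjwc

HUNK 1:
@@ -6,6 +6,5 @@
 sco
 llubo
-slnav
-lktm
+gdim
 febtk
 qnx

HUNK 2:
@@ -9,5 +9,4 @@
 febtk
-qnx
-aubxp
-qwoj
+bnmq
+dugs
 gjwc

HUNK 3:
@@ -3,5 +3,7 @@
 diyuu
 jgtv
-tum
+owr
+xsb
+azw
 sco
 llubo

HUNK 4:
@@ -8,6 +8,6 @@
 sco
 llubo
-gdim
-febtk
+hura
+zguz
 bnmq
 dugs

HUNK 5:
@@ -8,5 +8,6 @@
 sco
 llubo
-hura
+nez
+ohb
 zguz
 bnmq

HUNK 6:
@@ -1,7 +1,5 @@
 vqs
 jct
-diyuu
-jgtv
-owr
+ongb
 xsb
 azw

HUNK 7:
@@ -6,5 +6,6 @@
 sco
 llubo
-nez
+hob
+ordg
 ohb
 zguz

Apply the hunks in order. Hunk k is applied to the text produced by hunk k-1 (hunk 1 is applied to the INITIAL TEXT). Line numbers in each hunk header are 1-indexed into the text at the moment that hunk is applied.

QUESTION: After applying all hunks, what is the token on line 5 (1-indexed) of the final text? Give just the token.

Hunk 1: at line 6 remove [slnav,lktm] add [gdim] -> 13 lines: vqs jct diyuu jgtv tum sco llubo gdim febtk qnx aubxp qwoj gjwc
Hunk 2: at line 9 remove [qnx,aubxp,qwoj] add [bnmq,dugs] -> 12 lines: vqs jct diyuu jgtv tum sco llubo gdim febtk bnmq dugs gjwc
Hunk 3: at line 3 remove [tum] add [owr,xsb,azw] -> 14 lines: vqs jct diyuu jgtv owr xsb azw sco llubo gdim febtk bnmq dugs gjwc
Hunk 4: at line 8 remove [gdim,febtk] add [hura,zguz] -> 14 lines: vqs jct diyuu jgtv owr xsb azw sco llubo hura zguz bnmq dugs gjwc
Hunk 5: at line 8 remove [hura] add [nez,ohb] -> 15 lines: vqs jct diyuu jgtv owr xsb azw sco llubo nez ohb zguz bnmq dugs gjwc
Hunk 6: at line 1 remove [diyuu,jgtv,owr] add [ongb] -> 13 lines: vqs jct ongb xsb azw sco llubo nez ohb zguz bnmq dugs gjwc
Hunk 7: at line 6 remove [nez] add [hob,ordg] -> 14 lines: vqs jct ongb xsb azw sco llubo hob ordg ohb zguz bnmq dugs gjwc
Final line 5: azw

Answer: azw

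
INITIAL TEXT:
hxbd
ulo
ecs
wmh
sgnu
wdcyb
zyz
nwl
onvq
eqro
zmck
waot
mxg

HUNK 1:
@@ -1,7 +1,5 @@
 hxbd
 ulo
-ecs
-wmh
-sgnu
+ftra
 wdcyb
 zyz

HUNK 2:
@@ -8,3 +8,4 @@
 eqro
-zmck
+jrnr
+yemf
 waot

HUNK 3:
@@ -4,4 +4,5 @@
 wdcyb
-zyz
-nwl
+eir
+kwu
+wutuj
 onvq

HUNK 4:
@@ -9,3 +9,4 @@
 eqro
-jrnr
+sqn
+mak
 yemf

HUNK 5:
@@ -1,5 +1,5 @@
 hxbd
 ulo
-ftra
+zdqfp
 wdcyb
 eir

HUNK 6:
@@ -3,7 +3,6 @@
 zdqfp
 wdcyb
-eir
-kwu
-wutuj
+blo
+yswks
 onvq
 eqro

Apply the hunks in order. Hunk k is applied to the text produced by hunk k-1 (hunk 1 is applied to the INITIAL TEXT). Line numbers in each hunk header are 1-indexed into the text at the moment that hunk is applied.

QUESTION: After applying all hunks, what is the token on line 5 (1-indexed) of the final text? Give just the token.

Hunk 1: at line 1 remove [ecs,wmh,sgnu] add [ftra] -> 11 lines: hxbd ulo ftra wdcyb zyz nwl onvq eqro zmck waot mxg
Hunk 2: at line 8 remove [zmck] add [jrnr,yemf] -> 12 lines: hxbd ulo ftra wdcyb zyz nwl onvq eqro jrnr yemf waot mxg
Hunk 3: at line 4 remove [zyz,nwl] add [eir,kwu,wutuj] -> 13 lines: hxbd ulo ftra wdcyb eir kwu wutuj onvq eqro jrnr yemf waot mxg
Hunk 4: at line 9 remove [jrnr] add [sqn,mak] -> 14 lines: hxbd ulo ftra wdcyb eir kwu wutuj onvq eqro sqn mak yemf waot mxg
Hunk 5: at line 1 remove [ftra] add [zdqfp] -> 14 lines: hxbd ulo zdqfp wdcyb eir kwu wutuj onvq eqro sqn mak yemf waot mxg
Hunk 6: at line 3 remove [eir,kwu,wutuj] add [blo,yswks] -> 13 lines: hxbd ulo zdqfp wdcyb blo yswks onvq eqro sqn mak yemf waot mxg
Final line 5: blo

Answer: blo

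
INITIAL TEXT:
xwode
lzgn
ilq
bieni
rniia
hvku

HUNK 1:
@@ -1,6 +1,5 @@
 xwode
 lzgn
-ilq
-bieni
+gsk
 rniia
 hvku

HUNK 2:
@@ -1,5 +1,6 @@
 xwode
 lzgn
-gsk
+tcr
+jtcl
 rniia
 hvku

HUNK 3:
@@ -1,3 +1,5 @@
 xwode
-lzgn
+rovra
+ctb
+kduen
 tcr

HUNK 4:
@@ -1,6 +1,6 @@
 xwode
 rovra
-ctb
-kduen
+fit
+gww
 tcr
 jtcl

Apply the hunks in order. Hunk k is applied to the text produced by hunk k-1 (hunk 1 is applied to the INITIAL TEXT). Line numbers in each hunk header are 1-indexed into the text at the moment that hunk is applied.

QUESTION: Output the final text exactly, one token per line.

Answer: xwode
rovra
fit
gww
tcr
jtcl
rniia
hvku

Derivation:
Hunk 1: at line 1 remove [ilq,bieni] add [gsk] -> 5 lines: xwode lzgn gsk rniia hvku
Hunk 2: at line 1 remove [gsk] add [tcr,jtcl] -> 6 lines: xwode lzgn tcr jtcl rniia hvku
Hunk 3: at line 1 remove [lzgn] add [rovra,ctb,kduen] -> 8 lines: xwode rovra ctb kduen tcr jtcl rniia hvku
Hunk 4: at line 1 remove [ctb,kduen] add [fit,gww] -> 8 lines: xwode rovra fit gww tcr jtcl rniia hvku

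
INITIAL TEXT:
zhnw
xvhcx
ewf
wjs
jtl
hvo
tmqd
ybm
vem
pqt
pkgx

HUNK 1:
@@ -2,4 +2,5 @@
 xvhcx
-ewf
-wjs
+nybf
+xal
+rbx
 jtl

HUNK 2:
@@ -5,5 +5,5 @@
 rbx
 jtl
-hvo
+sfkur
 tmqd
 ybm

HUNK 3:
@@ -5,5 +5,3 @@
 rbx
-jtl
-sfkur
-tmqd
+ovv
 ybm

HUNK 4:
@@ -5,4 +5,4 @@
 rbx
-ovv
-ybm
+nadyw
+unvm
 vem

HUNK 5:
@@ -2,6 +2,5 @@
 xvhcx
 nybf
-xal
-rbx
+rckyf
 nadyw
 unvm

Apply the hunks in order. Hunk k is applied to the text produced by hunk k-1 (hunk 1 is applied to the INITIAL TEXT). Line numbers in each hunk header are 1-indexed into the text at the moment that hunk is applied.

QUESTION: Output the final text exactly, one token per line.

Answer: zhnw
xvhcx
nybf
rckyf
nadyw
unvm
vem
pqt
pkgx

Derivation:
Hunk 1: at line 2 remove [ewf,wjs] add [nybf,xal,rbx] -> 12 lines: zhnw xvhcx nybf xal rbx jtl hvo tmqd ybm vem pqt pkgx
Hunk 2: at line 5 remove [hvo] add [sfkur] -> 12 lines: zhnw xvhcx nybf xal rbx jtl sfkur tmqd ybm vem pqt pkgx
Hunk 3: at line 5 remove [jtl,sfkur,tmqd] add [ovv] -> 10 lines: zhnw xvhcx nybf xal rbx ovv ybm vem pqt pkgx
Hunk 4: at line 5 remove [ovv,ybm] add [nadyw,unvm] -> 10 lines: zhnw xvhcx nybf xal rbx nadyw unvm vem pqt pkgx
Hunk 5: at line 2 remove [xal,rbx] add [rckyf] -> 9 lines: zhnw xvhcx nybf rckyf nadyw unvm vem pqt pkgx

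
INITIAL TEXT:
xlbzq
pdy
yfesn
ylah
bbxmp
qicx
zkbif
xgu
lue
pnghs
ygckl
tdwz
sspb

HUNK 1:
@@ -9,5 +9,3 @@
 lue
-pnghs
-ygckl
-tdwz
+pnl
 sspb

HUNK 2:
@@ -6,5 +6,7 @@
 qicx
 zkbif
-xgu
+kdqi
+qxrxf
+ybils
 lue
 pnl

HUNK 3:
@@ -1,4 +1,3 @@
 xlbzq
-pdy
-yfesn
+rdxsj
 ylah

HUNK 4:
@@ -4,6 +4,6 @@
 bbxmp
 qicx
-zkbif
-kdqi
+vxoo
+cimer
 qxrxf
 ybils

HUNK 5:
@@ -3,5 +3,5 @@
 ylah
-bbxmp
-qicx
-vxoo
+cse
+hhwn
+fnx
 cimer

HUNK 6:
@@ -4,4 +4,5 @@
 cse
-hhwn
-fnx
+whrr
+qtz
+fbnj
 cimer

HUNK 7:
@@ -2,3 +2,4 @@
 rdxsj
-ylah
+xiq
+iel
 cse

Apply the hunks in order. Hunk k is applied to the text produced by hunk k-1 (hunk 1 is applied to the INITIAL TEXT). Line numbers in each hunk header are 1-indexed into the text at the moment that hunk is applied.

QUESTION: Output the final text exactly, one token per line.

Hunk 1: at line 9 remove [pnghs,ygckl,tdwz] add [pnl] -> 11 lines: xlbzq pdy yfesn ylah bbxmp qicx zkbif xgu lue pnl sspb
Hunk 2: at line 6 remove [xgu] add [kdqi,qxrxf,ybils] -> 13 lines: xlbzq pdy yfesn ylah bbxmp qicx zkbif kdqi qxrxf ybils lue pnl sspb
Hunk 3: at line 1 remove [pdy,yfesn] add [rdxsj] -> 12 lines: xlbzq rdxsj ylah bbxmp qicx zkbif kdqi qxrxf ybils lue pnl sspb
Hunk 4: at line 4 remove [zkbif,kdqi] add [vxoo,cimer] -> 12 lines: xlbzq rdxsj ylah bbxmp qicx vxoo cimer qxrxf ybils lue pnl sspb
Hunk 5: at line 3 remove [bbxmp,qicx,vxoo] add [cse,hhwn,fnx] -> 12 lines: xlbzq rdxsj ylah cse hhwn fnx cimer qxrxf ybils lue pnl sspb
Hunk 6: at line 4 remove [hhwn,fnx] add [whrr,qtz,fbnj] -> 13 lines: xlbzq rdxsj ylah cse whrr qtz fbnj cimer qxrxf ybils lue pnl sspb
Hunk 7: at line 2 remove [ylah] add [xiq,iel] -> 14 lines: xlbzq rdxsj xiq iel cse whrr qtz fbnj cimer qxrxf ybils lue pnl sspb

Answer: xlbzq
rdxsj
xiq
iel
cse
whrr
qtz
fbnj
cimer
qxrxf
ybils
lue
pnl
sspb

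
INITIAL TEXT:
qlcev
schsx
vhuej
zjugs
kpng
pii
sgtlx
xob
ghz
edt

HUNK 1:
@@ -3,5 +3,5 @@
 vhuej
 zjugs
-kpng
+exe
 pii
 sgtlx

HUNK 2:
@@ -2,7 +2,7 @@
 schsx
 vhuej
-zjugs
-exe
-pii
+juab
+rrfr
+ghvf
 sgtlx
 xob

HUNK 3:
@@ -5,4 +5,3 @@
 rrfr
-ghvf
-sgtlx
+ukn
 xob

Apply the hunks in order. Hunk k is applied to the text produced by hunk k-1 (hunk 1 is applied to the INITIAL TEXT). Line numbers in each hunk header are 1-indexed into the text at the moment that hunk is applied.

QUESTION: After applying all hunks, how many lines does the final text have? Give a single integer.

Hunk 1: at line 3 remove [kpng] add [exe] -> 10 lines: qlcev schsx vhuej zjugs exe pii sgtlx xob ghz edt
Hunk 2: at line 2 remove [zjugs,exe,pii] add [juab,rrfr,ghvf] -> 10 lines: qlcev schsx vhuej juab rrfr ghvf sgtlx xob ghz edt
Hunk 3: at line 5 remove [ghvf,sgtlx] add [ukn] -> 9 lines: qlcev schsx vhuej juab rrfr ukn xob ghz edt
Final line count: 9

Answer: 9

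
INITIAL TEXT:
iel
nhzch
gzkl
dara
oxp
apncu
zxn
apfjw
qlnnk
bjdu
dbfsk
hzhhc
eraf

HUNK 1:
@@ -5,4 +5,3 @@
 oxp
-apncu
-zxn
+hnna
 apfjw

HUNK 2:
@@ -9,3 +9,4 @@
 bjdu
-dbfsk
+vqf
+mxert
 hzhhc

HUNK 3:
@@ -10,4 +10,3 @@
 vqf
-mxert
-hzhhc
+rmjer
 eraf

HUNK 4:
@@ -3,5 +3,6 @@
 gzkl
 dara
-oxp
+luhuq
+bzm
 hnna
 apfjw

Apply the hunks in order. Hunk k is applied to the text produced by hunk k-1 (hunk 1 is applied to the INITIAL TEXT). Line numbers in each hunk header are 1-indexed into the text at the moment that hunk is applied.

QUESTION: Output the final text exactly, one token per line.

Answer: iel
nhzch
gzkl
dara
luhuq
bzm
hnna
apfjw
qlnnk
bjdu
vqf
rmjer
eraf

Derivation:
Hunk 1: at line 5 remove [apncu,zxn] add [hnna] -> 12 lines: iel nhzch gzkl dara oxp hnna apfjw qlnnk bjdu dbfsk hzhhc eraf
Hunk 2: at line 9 remove [dbfsk] add [vqf,mxert] -> 13 lines: iel nhzch gzkl dara oxp hnna apfjw qlnnk bjdu vqf mxert hzhhc eraf
Hunk 3: at line 10 remove [mxert,hzhhc] add [rmjer] -> 12 lines: iel nhzch gzkl dara oxp hnna apfjw qlnnk bjdu vqf rmjer eraf
Hunk 4: at line 3 remove [oxp] add [luhuq,bzm] -> 13 lines: iel nhzch gzkl dara luhuq bzm hnna apfjw qlnnk bjdu vqf rmjer eraf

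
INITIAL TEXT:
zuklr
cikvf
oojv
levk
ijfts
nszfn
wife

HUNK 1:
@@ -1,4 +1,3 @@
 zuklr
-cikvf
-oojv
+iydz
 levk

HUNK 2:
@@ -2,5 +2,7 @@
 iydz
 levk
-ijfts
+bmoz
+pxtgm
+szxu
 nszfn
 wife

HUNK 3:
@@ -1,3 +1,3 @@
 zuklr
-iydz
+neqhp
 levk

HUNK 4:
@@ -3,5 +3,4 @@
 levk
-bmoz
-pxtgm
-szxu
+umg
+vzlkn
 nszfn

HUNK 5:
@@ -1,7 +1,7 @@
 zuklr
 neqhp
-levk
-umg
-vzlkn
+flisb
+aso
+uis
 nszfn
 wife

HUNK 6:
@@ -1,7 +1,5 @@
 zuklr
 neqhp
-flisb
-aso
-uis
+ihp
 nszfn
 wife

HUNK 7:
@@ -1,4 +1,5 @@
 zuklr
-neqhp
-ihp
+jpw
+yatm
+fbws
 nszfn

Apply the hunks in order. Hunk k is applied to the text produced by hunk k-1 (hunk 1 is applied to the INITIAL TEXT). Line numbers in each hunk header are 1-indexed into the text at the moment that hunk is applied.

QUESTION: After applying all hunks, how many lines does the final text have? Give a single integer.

Hunk 1: at line 1 remove [cikvf,oojv] add [iydz] -> 6 lines: zuklr iydz levk ijfts nszfn wife
Hunk 2: at line 2 remove [ijfts] add [bmoz,pxtgm,szxu] -> 8 lines: zuklr iydz levk bmoz pxtgm szxu nszfn wife
Hunk 3: at line 1 remove [iydz] add [neqhp] -> 8 lines: zuklr neqhp levk bmoz pxtgm szxu nszfn wife
Hunk 4: at line 3 remove [bmoz,pxtgm,szxu] add [umg,vzlkn] -> 7 lines: zuklr neqhp levk umg vzlkn nszfn wife
Hunk 5: at line 1 remove [levk,umg,vzlkn] add [flisb,aso,uis] -> 7 lines: zuklr neqhp flisb aso uis nszfn wife
Hunk 6: at line 1 remove [flisb,aso,uis] add [ihp] -> 5 lines: zuklr neqhp ihp nszfn wife
Hunk 7: at line 1 remove [neqhp,ihp] add [jpw,yatm,fbws] -> 6 lines: zuklr jpw yatm fbws nszfn wife
Final line count: 6

Answer: 6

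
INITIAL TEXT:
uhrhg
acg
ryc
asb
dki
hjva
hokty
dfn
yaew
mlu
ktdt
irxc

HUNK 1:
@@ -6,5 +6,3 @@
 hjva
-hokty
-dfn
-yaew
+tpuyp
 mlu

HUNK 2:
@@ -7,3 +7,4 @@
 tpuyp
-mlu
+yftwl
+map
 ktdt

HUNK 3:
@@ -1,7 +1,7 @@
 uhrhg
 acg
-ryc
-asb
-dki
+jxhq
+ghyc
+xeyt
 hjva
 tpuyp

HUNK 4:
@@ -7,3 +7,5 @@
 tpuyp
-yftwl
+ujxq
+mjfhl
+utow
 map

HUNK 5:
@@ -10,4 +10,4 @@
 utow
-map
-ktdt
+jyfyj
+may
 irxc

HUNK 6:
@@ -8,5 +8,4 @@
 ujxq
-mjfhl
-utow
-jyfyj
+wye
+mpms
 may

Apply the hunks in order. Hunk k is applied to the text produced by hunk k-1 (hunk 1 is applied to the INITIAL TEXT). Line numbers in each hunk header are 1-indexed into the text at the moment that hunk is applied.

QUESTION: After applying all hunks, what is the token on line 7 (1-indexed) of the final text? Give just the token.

Hunk 1: at line 6 remove [hokty,dfn,yaew] add [tpuyp] -> 10 lines: uhrhg acg ryc asb dki hjva tpuyp mlu ktdt irxc
Hunk 2: at line 7 remove [mlu] add [yftwl,map] -> 11 lines: uhrhg acg ryc asb dki hjva tpuyp yftwl map ktdt irxc
Hunk 3: at line 1 remove [ryc,asb,dki] add [jxhq,ghyc,xeyt] -> 11 lines: uhrhg acg jxhq ghyc xeyt hjva tpuyp yftwl map ktdt irxc
Hunk 4: at line 7 remove [yftwl] add [ujxq,mjfhl,utow] -> 13 lines: uhrhg acg jxhq ghyc xeyt hjva tpuyp ujxq mjfhl utow map ktdt irxc
Hunk 5: at line 10 remove [map,ktdt] add [jyfyj,may] -> 13 lines: uhrhg acg jxhq ghyc xeyt hjva tpuyp ujxq mjfhl utow jyfyj may irxc
Hunk 6: at line 8 remove [mjfhl,utow,jyfyj] add [wye,mpms] -> 12 lines: uhrhg acg jxhq ghyc xeyt hjva tpuyp ujxq wye mpms may irxc
Final line 7: tpuyp

Answer: tpuyp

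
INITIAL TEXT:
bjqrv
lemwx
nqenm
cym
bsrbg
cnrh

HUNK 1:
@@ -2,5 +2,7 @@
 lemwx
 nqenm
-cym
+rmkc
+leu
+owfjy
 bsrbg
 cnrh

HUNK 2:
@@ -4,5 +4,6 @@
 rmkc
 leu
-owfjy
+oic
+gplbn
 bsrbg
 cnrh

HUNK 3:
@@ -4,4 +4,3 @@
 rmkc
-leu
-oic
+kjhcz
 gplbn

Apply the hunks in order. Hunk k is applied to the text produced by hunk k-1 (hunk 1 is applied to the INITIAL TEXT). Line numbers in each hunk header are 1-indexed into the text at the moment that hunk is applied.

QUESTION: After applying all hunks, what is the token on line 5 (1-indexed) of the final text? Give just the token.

Hunk 1: at line 2 remove [cym] add [rmkc,leu,owfjy] -> 8 lines: bjqrv lemwx nqenm rmkc leu owfjy bsrbg cnrh
Hunk 2: at line 4 remove [owfjy] add [oic,gplbn] -> 9 lines: bjqrv lemwx nqenm rmkc leu oic gplbn bsrbg cnrh
Hunk 3: at line 4 remove [leu,oic] add [kjhcz] -> 8 lines: bjqrv lemwx nqenm rmkc kjhcz gplbn bsrbg cnrh
Final line 5: kjhcz

Answer: kjhcz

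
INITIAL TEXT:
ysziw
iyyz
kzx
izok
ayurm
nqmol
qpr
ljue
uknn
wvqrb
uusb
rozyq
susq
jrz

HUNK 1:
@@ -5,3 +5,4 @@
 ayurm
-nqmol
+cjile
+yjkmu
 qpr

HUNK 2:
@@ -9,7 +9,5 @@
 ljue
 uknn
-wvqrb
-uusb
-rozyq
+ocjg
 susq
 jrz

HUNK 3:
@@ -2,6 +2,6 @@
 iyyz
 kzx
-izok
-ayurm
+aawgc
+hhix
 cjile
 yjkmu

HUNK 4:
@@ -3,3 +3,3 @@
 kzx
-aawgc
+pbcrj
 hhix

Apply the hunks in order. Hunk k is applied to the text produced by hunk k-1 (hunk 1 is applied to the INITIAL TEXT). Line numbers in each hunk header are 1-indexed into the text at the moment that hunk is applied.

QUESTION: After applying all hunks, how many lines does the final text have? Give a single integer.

Answer: 13

Derivation:
Hunk 1: at line 5 remove [nqmol] add [cjile,yjkmu] -> 15 lines: ysziw iyyz kzx izok ayurm cjile yjkmu qpr ljue uknn wvqrb uusb rozyq susq jrz
Hunk 2: at line 9 remove [wvqrb,uusb,rozyq] add [ocjg] -> 13 lines: ysziw iyyz kzx izok ayurm cjile yjkmu qpr ljue uknn ocjg susq jrz
Hunk 3: at line 2 remove [izok,ayurm] add [aawgc,hhix] -> 13 lines: ysziw iyyz kzx aawgc hhix cjile yjkmu qpr ljue uknn ocjg susq jrz
Hunk 4: at line 3 remove [aawgc] add [pbcrj] -> 13 lines: ysziw iyyz kzx pbcrj hhix cjile yjkmu qpr ljue uknn ocjg susq jrz
Final line count: 13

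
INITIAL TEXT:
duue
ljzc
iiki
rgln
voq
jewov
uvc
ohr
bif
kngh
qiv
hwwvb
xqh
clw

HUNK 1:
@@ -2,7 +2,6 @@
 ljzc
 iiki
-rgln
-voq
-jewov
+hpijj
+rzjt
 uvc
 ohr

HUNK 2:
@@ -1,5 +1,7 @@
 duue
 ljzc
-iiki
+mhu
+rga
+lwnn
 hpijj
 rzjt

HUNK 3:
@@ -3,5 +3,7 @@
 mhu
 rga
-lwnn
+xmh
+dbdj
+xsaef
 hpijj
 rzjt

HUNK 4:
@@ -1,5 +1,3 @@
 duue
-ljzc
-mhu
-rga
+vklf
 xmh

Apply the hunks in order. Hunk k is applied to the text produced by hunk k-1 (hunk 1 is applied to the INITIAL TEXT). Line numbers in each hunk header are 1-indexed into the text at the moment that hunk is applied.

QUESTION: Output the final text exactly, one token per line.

Hunk 1: at line 2 remove [rgln,voq,jewov] add [hpijj,rzjt] -> 13 lines: duue ljzc iiki hpijj rzjt uvc ohr bif kngh qiv hwwvb xqh clw
Hunk 2: at line 1 remove [iiki] add [mhu,rga,lwnn] -> 15 lines: duue ljzc mhu rga lwnn hpijj rzjt uvc ohr bif kngh qiv hwwvb xqh clw
Hunk 3: at line 3 remove [lwnn] add [xmh,dbdj,xsaef] -> 17 lines: duue ljzc mhu rga xmh dbdj xsaef hpijj rzjt uvc ohr bif kngh qiv hwwvb xqh clw
Hunk 4: at line 1 remove [ljzc,mhu,rga] add [vklf] -> 15 lines: duue vklf xmh dbdj xsaef hpijj rzjt uvc ohr bif kngh qiv hwwvb xqh clw

Answer: duue
vklf
xmh
dbdj
xsaef
hpijj
rzjt
uvc
ohr
bif
kngh
qiv
hwwvb
xqh
clw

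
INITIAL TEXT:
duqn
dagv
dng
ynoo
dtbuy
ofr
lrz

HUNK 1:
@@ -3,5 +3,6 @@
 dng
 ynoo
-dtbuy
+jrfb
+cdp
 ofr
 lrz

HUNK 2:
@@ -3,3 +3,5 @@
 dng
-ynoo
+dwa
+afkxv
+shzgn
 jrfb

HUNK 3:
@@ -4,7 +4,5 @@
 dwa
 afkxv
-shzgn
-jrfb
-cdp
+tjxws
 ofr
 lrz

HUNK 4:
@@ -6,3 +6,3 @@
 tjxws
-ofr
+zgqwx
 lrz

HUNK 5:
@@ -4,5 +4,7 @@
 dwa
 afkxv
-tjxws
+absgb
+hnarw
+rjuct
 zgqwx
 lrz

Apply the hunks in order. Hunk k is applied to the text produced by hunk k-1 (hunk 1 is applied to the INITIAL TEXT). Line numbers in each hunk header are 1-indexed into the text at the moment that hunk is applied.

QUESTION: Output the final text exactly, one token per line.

Hunk 1: at line 3 remove [dtbuy] add [jrfb,cdp] -> 8 lines: duqn dagv dng ynoo jrfb cdp ofr lrz
Hunk 2: at line 3 remove [ynoo] add [dwa,afkxv,shzgn] -> 10 lines: duqn dagv dng dwa afkxv shzgn jrfb cdp ofr lrz
Hunk 3: at line 4 remove [shzgn,jrfb,cdp] add [tjxws] -> 8 lines: duqn dagv dng dwa afkxv tjxws ofr lrz
Hunk 4: at line 6 remove [ofr] add [zgqwx] -> 8 lines: duqn dagv dng dwa afkxv tjxws zgqwx lrz
Hunk 5: at line 4 remove [tjxws] add [absgb,hnarw,rjuct] -> 10 lines: duqn dagv dng dwa afkxv absgb hnarw rjuct zgqwx lrz

Answer: duqn
dagv
dng
dwa
afkxv
absgb
hnarw
rjuct
zgqwx
lrz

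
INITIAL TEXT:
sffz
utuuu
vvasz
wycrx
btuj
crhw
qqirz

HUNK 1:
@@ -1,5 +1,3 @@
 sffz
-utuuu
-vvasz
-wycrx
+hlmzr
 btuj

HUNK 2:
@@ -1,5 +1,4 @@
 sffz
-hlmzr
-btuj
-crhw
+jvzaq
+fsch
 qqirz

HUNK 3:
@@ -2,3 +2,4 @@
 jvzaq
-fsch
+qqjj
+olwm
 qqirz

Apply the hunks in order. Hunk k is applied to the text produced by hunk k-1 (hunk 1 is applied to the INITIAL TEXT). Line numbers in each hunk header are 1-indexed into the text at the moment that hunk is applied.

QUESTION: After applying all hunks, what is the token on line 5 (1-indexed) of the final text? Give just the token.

Hunk 1: at line 1 remove [utuuu,vvasz,wycrx] add [hlmzr] -> 5 lines: sffz hlmzr btuj crhw qqirz
Hunk 2: at line 1 remove [hlmzr,btuj,crhw] add [jvzaq,fsch] -> 4 lines: sffz jvzaq fsch qqirz
Hunk 3: at line 2 remove [fsch] add [qqjj,olwm] -> 5 lines: sffz jvzaq qqjj olwm qqirz
Final line 5: qqirz

Answer: qqirz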